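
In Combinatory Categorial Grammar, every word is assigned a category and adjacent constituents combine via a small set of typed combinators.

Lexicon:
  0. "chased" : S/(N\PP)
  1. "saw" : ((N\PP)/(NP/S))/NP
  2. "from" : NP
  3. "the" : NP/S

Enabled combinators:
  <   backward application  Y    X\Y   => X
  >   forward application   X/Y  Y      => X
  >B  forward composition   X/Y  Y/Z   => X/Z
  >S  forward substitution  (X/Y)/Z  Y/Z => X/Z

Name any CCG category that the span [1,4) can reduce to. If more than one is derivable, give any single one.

N\PP

[0,4] S   >
  [0,1] "chased" : S/(N\PP)
  [1,4] N\PP   >
    [1,3] (N\PP)/(NP/S)   >
      [1,2] "saw" : ((N\PP)/(NP/S))/NP
      [2,3] "from" : NP
    [3,4] "the" : NP/S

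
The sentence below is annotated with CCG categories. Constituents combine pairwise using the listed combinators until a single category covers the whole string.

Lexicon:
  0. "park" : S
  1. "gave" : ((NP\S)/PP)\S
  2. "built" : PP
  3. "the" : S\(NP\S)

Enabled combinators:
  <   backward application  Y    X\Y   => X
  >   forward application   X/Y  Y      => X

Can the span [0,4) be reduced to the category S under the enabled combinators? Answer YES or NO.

YES

[0,4] S   <
  [0,3] NP\S   >
    [0,2] (NP\S)/PP   <
      [0,1] "park" : S
      [1,2] "gave" : ((NP\S)/PP)\S
    [2,3] "built" : PP
  [3,4] "the" : S\(NP\S)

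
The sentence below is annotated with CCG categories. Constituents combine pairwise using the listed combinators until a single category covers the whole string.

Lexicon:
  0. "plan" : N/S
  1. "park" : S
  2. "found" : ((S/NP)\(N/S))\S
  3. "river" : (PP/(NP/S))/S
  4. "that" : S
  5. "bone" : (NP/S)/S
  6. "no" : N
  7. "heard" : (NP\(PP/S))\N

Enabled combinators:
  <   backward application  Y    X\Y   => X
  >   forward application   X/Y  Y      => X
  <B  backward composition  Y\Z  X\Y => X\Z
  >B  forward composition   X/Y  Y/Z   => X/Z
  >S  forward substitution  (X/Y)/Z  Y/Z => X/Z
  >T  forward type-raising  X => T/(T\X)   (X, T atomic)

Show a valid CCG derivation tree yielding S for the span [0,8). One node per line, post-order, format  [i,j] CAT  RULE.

[0,1] N/S  lex  "plan"
[1,2] S  lex  "park"
[2,3] ((S/NP)\(N/S))\S  lex  "found"
[1,3] (S/NP)\(N/S)  <  k=2
[0,3] S/NP  <  k=1
[3,4] (PP/(NP/S))/S  lex  "river"
[4,5] S  lex  "that"
[3,5] PP/(NP/S)  >  k=4
[5,6] (NP/S)/S  lex  "bone"
[3,6] PP/S  >B  k=5
[6,7] N  lex  "no"
[7,8] (NP\(PP/S))\N  lex  "heard"
[6,8] NP\(PP/S)  <  k=7
[3,8] NP  <  k=6
[0,8] S  >  k=3

[0,8] S   >
  [0,3] S/NP   <
    [0,1] "plan" : N/S
    [1,3] (S/NP)\(N/S)   <
      [1,2] "park" : S
      [2,3] "found" : ((S/NP)\(N/S))\S
  [3,8] NP   <
    [3,6] PP/S   >B
      [3,5] PP/(NP/S)   >
        [3,4] "river" : (PP/(NP/S))/S
        [4,5] "that" : S
      [5,6] "bone" : (NP/S)/S
    [6,8] NP\(PP/S)   <
      [6,7] "no" : N
      [7,8] "heard" : (NP\(PP/S))\N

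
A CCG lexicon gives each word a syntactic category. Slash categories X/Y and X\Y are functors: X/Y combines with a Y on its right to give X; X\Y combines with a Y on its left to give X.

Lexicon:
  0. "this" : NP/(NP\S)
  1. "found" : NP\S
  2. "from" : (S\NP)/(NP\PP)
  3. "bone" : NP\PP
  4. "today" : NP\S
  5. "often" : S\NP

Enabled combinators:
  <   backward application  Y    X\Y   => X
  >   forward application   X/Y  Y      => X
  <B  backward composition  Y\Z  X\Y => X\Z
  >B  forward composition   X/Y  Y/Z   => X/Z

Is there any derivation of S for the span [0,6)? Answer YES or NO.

[0,6] S   <
  [0,2] NP   >
    [0,1] "this" : NP/(NP\S)
    [1,2] "found" : NP\S
  [2,6] S\NP   <B
    [2,5] NP\NP   <B
      [2,4] S\NP   >
        [2,3] "from" : (S\NP)/(NP\PP)
        [3,4] "bone" : NP\PP
      [4,5] "today" : NP\S
    [5,6] "often" : S\NP

YES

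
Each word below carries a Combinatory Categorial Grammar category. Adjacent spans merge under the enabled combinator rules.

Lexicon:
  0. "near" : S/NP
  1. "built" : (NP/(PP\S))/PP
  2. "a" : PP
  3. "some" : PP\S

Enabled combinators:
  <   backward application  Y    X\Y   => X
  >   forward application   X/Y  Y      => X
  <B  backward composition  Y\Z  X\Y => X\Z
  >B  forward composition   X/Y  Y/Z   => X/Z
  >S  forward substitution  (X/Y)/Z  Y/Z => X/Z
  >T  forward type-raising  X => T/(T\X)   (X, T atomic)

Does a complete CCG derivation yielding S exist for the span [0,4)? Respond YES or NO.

[0,4] S   >
  [0,1] "near" : S/NP
  [1,4] NP   >
    [1,3] NP/(PP\S)   >
      [1,2] "built" : (NP/(PP\S))/PP
      [2,3] "a" : PP
    [3,4] "some" : PP\S

YES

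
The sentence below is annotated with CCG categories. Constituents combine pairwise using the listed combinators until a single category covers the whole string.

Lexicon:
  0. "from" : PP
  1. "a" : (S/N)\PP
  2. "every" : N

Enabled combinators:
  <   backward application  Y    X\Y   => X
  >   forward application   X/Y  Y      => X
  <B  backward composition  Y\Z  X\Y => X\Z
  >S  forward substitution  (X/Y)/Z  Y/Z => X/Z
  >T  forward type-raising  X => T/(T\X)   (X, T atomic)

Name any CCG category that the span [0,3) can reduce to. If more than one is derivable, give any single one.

S

[0,3] S   >
  [0,2] S/N   <
    [0,1] "from" : PP
    [1,2] "a" : (S/N)\PP
  [2,3] "every" : N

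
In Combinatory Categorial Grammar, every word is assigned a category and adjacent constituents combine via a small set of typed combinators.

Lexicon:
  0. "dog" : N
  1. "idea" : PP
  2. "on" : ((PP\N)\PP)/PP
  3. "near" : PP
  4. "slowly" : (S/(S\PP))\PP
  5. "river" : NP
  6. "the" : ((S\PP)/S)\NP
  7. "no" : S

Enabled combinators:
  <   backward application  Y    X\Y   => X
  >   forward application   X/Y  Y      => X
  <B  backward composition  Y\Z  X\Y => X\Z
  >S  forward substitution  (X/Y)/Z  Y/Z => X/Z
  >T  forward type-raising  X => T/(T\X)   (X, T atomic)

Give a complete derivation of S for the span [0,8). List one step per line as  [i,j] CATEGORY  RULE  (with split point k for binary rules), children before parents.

[0,8] S   >
  [0,5] S/(S\PP)   <
    [0,4] PP   <
      [0,1] "dog" : N
      [1,4] PP\N   <
        [1,2] "idea" : PP
        [2,4] (PP\N)\PP   >
          [2,3] "on" : ((PP\N)\PP)/PP
          [3,4] "near" : PP
    [4,5] "slowly" : (S/(S\PP))\PP
  [5,8] S\PP   >
    [5,7] (S\PP)/S   <
      [5,6] "river" : NP
      [6,7] "the" : ((S\PP)/S)\NP
    [7,8] "no" : S

[0,1] N  lex  "dog"
[1,2] PP  lex  "idea"
[2,3] ((PP\N)\PP)/PP  lex  "on"
[3,4] PP  lex  "near"
[2,4] (PP\N)\PP  >  k=3
[1,4] PP\N  <  k=2
[0,4] PP  <  k=1
[4,5] (S/(S\PP))\PP  lex  "slowly"
[0,5] S/(S\PP)  <  k=4
[5,6] NP  lex  "river"
[6,7] ((S\PP)/S)\NP  lex  "the"
[5,7] (S\PP)/S  <  k=6
[7,8] S  lex  "no"
[5,8] S\PP  >  k=7
[0,8] S  >  k=5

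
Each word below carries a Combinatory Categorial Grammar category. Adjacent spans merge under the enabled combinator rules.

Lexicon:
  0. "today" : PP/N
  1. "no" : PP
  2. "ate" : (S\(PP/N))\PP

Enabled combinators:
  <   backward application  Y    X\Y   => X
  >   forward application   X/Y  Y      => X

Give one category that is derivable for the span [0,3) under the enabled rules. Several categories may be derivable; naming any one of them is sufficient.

[0,3] S   <
  [0,1] "today" : PP/N
  [1,3] S\(PP/N)   <
    [1,2] "no" : PP
    [2,3] "ate" : (S\(PP/N))\PP

S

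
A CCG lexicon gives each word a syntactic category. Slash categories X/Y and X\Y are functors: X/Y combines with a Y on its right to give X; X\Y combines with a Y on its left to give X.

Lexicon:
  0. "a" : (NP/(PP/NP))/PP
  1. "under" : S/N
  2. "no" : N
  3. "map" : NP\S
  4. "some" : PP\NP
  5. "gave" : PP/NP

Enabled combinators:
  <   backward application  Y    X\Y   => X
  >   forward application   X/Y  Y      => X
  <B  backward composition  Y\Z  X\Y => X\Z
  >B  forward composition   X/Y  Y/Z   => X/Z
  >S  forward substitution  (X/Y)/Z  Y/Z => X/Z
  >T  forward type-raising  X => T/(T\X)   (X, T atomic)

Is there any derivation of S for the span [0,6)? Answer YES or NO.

(NP/(PP/NP))/PP S/N N NP\S PP\NP PP/NP
CKY chart[0,6] = {N/(N\NP), NP, NP/(NP\NP), PP/(PP\NP), S/(S\NP)}; S ∉ chart

NO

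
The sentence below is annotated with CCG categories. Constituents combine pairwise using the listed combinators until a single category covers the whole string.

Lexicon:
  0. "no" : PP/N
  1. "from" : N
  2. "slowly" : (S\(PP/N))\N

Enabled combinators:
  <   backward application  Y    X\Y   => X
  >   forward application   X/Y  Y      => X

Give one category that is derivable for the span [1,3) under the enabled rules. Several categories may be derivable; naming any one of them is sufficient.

[0,3] S   <
  [0,1] "no" : PP/N
  [1,3] S\(PP/N)   <
    [1,2] "from" : N
    [2,3] "slowly" : (S\(PP/N))\N

S\(PP/N)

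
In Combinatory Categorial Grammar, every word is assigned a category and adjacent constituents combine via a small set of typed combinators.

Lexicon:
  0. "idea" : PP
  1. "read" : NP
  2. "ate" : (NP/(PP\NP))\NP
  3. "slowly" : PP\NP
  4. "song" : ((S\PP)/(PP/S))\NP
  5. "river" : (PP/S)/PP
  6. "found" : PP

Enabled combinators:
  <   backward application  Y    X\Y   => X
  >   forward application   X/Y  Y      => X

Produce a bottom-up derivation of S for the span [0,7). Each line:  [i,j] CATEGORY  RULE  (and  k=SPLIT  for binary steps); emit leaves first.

[0,1] PP  lex  "idea"
[1,2] NP  lex  "read"
[2,3] (NP/(PP\NP))\NP  lex  "ate"
[1,3] NP/(PP\NP)  <  k=2
[3,4] PP\NP  lex  "slowly"
[1,4] NP  >  k=3
[4,5] ((S\PP)/(PP/S))\NP  lex  "song"
[1,5] (S\PP)/(PP/S)  <  k=4
[5,6] (PP/S)/PP  lex  "river"
[6,7] PP  lex  "found"
[5,7] PP/S  >  k=6
[1,7] S\PP  >  k=5
[0,7] S  <  k=1

[0,7] S   <
  [0,1] "idea" : PP
  [1,7] S\PP   >
    [1,5] (S\PP)/(PP/S)   <
      [1,4] NP   >
        [1,3] NP/(PP\NP)   <
          [1,2] "read" : NP
          [2,3] "ate" : (NP/(PP\NP))\NP
        [3,4] "slowly" : PP\NP
      [4,5] "song" : ((S\PP)/(PP/S))\NP
    [5,7] PP/S   >
      [5,6] "river" : (PP/S)/PP
      [6,7] "found" : PP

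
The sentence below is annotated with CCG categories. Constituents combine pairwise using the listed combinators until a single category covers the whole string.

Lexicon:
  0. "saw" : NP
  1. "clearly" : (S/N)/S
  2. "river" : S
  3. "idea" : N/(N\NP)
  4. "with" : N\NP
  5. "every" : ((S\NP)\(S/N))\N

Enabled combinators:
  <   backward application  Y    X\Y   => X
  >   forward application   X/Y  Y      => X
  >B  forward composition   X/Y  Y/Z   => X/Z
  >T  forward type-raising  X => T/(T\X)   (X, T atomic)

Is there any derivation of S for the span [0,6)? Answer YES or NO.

YES

[0,6] S   <
  [0,1] "saw" : NP
  [1,6] S\NP   <
    [1,3] S/N   >
      [1,2] "clearly" : (S/N)/S
      [2,3] "river" : S
    [3,6] (S\NP)\(S/N)   <
      [3,5] N   >
        [3,4] "idea" : N/(N\NP)
        [4,5] "with" : N\NP
      [5,6] "every" : ((S\NP)\(S/N))\N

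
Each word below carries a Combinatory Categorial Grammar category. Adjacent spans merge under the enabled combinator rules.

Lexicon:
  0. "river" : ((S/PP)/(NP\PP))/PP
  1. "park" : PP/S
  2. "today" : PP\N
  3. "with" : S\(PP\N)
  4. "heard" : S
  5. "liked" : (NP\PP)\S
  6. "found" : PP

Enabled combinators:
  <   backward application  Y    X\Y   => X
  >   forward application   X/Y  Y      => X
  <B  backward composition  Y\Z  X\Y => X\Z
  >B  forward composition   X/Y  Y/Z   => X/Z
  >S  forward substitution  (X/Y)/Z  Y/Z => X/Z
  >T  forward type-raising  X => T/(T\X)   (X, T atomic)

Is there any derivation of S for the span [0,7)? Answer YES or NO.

YES

[0,7] S   >
  [0,6] S/PP   >
    [0,4] (S/PP)/(NP\PP)   >
      [0,1] "river" : ((S/PP)/(NP\PP))/PP
      [1,4] PP   >
        [1,2] "park" : PP/S
        [2,4] S   <
          [2,3] "today" : PP\N
          [3,4] "with" : S\(PP\N)
    [4,6] NP\PP   <
      [4,5] "heard" : S
      [5,6] "liked" : (NP\PP)\S
  [6,7] "found" : PP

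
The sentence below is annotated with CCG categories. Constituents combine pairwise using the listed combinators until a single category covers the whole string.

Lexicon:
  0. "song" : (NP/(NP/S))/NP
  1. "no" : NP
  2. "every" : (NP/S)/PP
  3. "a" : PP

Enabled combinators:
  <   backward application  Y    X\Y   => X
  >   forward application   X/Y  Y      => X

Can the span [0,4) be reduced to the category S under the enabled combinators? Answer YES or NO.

(NP/(NP/S))/NP NP (NP/S)/PP PP
CKY chart[0,4] = {NP}; S ∉ chart

NO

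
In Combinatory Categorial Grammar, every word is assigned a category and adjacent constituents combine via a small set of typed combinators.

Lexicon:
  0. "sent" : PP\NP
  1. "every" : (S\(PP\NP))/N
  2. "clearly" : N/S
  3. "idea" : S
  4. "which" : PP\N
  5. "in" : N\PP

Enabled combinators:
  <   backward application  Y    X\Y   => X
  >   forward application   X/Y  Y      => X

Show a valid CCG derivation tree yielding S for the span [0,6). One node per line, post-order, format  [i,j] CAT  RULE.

[0,6] S   <
  [0,1] "sent" : PP\NP
  [1,6] S\(PP\NP)   >
    [1,2] "every" : (S\(PP\NP))/N
    [2,6] N   <
      [2,5] PP   <
        [2,4] N   >
          [2,3] "clearly" : N/S
          [3,4] "idea" : S
        [4,5] "which" : PP\N
      [5,6] "in" : N\PP

[0,1] PP\NP  lex  "sent"
[1,2] (S\(PP\NP))/N  lex  "every"
[2,3] N/S  lex  "clearly"
[3,4] S  lex  "idea"
[2,4] N  >  k=3
[4,5] PP\N  lex  "which"
[2,5] PP  <  k=4
[5,6] N\PP  lex  "in"
[2,6] N  <  k=5
[1,6] S\(PP\NP)  >  k=2
[0,6] S  <  k=1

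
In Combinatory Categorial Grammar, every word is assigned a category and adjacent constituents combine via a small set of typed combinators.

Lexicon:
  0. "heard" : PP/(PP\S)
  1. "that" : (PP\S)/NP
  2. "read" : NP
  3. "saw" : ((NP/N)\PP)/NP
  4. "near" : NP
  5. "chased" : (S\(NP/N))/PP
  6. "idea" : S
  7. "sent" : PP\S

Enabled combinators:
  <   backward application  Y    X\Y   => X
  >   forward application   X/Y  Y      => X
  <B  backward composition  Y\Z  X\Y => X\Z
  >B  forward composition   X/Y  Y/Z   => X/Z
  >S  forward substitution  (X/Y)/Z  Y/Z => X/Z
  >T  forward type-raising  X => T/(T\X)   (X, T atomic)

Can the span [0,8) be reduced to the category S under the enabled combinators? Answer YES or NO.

YES

[0,8] S   <
  [0,3] PP   >
    [0,1] "heard" : PP/(PP\S)
    [1,3] PP\S   >
      [1,2] "that" : (PP\S)/NP
      [2,3] "read" : NP
  [3,8] S\PP   <B
    [3,5] (NP/N)\PP   >
      [3,4] "saw" : ((NP/N)\PP)/NP
      [4,5] "near" : NP
    [5,8] S\(NP/N)   >
      [5,6] "chased" : (S\(NP/N))/PP
      [6,8] PP   <
        [6,7] "idea" : S
        [7,8] "sent" : PP\S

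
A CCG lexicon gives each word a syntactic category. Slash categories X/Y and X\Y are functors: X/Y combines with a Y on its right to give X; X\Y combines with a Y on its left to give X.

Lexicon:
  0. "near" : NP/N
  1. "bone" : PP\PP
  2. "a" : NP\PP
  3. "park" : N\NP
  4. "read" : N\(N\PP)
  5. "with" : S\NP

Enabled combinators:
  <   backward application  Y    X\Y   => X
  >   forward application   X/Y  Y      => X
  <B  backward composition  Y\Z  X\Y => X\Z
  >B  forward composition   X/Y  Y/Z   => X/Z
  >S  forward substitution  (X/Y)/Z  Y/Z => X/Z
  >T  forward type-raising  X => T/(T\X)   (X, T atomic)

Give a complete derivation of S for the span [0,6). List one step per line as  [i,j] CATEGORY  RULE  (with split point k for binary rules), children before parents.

[0,6] S   <
  [0,5] NP   >
    [0,1] "near" : NP/N
    [1,5] N   <
      [1,4] N\PP   <B
        [1,2] "bone" : PP\PP
        [2,4] N\PP   <B
          [2,3] "a" : NP\PP
          [3,4] "park" : N\NP
      [4,5] "read" : N\(N\PP)
  [5,6] "with" : S\NP

[0,1] NP/N  lex  "near"
[1,2] PP\PP  lex  "bone"
[2,3] NP\PP  lex  "a"
[3,4] N\NP  lex  "park"
[2,4] N\PP  <B  k=3
[1,4] N\PP  <B  k=2
[4,5] N\(N\PP)  lex  "read"
[1,5] N  <  k=4
[0,5] NP  >  k=1
[5,6] S\NP  lex  "with"
[0,6] S  <  k=5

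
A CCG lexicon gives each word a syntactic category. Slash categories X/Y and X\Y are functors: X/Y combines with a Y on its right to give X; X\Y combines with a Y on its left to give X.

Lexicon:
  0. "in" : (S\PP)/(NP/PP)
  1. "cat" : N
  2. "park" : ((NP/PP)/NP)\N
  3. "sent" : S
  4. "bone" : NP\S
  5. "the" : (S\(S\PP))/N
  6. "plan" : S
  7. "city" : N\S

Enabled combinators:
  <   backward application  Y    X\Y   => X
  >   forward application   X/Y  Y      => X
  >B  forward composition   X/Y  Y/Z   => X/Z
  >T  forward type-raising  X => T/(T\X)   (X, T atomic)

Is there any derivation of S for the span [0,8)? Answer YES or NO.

YES

[0,8] S   <
  [0,5] S\PP   >
    [0,1] "in" : (S\PP)/(NP/PP)
    [1,5] NP/PP   >
      [1,3] (NP/PP)/NP   <
        [1,2] "cat" : N
        [2,3] "park" : ((NP/PP)/NP)\N
      [3,5] NP   <
        [3,4] "sent" : S
        [4,5] "bone" : NP\S
  [5,8] S\(S\PP)   >
    [5,6] "the" : (S\(S\PP))/N
    [6,8] N   <
      [6,7] "plan" : S
      [7,8] "city" : N\S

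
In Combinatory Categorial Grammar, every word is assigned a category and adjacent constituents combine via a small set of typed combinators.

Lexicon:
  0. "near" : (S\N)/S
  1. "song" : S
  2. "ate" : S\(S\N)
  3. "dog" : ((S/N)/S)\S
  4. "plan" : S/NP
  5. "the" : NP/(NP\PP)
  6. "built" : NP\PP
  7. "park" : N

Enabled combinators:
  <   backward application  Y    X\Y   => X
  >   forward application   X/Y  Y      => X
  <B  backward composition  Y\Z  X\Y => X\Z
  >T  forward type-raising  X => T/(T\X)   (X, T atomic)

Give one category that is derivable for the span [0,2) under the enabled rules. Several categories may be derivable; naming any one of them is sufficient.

S\N

[0,8] S   >
  [0,7] S/N   >
    [0,4] (S/N)/S   <
      [0,3] S   <
        [0,2] S\N   >
          [0,1] "near" : (S\N)/S
          [1,2] "song" : S
        [2,3] "ate" : S\(S\N)
      [3,4] "dog" : ((S/N)/S)\S
    [4,7] S   >
      [4,5] "plan" : S/NP
      [5,7] NP   >
        [5,6] "the" : NP/(NP\PP)
        [6,7] "built" : NP\PP
  [7,8] "park" : N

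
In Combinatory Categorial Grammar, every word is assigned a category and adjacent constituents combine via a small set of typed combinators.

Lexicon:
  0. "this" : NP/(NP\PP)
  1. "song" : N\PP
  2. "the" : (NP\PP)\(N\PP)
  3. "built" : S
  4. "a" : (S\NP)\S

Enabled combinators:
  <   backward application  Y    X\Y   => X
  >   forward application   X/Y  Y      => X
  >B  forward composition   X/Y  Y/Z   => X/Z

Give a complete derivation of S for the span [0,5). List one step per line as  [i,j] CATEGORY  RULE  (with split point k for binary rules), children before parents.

[0,1] NP/(NP\PP)  lex  "this"
[1,2] N\PP  lex  "song"
[2,3] (NP\PP)\(N\PP)  lex  "the"
[1,3] NP\PP  <  k=2
[0,3] NP  >  k=1
[3,4] S  lex  "built"
[4,5] (S\NP)\S  lex  "a"
[3,5] S\NP  <  k=4
[0,5] S  <  k=3

[0,5] S   <
  [0,3] NP   >
    [0,1] "this" : NP/(NP\PP)
    [1,3] NP\PP   <
      [1,2] "song" : N\PP
      [2,3] "the" : (NP\PP)\(N\PP)
  [3,5] S\NP   <
    [3,4] "built" : S
    [4,5] "a" : (S\NP)\S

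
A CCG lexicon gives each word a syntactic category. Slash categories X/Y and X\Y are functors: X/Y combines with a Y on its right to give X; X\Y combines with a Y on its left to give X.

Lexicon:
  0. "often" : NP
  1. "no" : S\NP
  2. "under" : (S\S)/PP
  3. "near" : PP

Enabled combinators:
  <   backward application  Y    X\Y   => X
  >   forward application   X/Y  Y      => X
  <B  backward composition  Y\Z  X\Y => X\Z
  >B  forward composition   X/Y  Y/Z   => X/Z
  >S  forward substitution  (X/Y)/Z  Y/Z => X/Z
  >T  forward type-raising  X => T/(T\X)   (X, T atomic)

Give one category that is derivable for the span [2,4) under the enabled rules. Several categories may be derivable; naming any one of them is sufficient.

[0,4] S   <
  [0,1] "often" : NP
  [1,4] S\NP   <B
    [1,2] "no" : S\NP
    [2,4] S\S   >
      [2,3] "under" : (S\S)/PP
      [3,4] "near" : PP

S\S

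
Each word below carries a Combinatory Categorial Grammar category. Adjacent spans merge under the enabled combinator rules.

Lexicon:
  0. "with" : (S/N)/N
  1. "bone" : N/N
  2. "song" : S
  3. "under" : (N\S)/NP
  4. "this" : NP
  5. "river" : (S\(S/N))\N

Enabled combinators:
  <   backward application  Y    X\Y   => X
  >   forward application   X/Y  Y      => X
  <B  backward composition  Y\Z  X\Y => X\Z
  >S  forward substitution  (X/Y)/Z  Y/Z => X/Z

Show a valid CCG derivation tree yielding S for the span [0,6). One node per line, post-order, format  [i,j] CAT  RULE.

[0,6] S   <
  [0,2] S/N   >S
    [0,1] "with" : (S/N)/N
    [1,2] "bone" : N/N
  [2,6] S\(S/N)   <
    [2,5] N   <
      [2,3] "song" : S
      [3,5] N\S   >
        [3,4] "under" : (N\S)/NP
        [4,5] "this" : NP
    [5,6] "river" : (S\(S/N))\N

[0,1] (S/N)/N  lex  "with"
[1,2] N/N  lex  "bone"
[0,2] S/N  >S  k=1
[2,3] S  lex  "song"
[3,4] (N\S)/NP  lex  "under"
[4,5] NP  lex  "this"
[3,5] N\S  >  k=4
[2,5] N  <  k=3
[5,6] (S\(S/N))\N  lex  "river"
[2,6] S\(S/N)  <  k=5
[0,6] S  <  k=2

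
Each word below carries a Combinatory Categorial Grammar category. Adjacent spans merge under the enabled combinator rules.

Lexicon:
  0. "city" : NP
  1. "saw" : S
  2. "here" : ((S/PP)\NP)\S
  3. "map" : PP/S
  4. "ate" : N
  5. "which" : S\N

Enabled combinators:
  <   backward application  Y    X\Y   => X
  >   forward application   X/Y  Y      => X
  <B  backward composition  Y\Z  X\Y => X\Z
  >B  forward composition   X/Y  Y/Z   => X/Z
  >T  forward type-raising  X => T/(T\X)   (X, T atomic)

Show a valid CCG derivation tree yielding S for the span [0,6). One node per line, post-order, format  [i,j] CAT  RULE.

[0,1] NP  lex  "city"
[1,2] S  lex  "saw"
[2,3] ((S/PP)\NP)\S  lex  "here"
[1,3] (S/PP)\NP  <  k=2
[0,3] S/PP  <  k=1
[3,4] PP/S  lex  "map"
[4,5] N  lex  "ate"
[5,6] S\N  lex  "which"
[4,6] S  <  k=5
[3,6] PP  >  k=4
[0,6] S  >  k=3

[0,6] S   >
  [0,3] S/PP   <
    [0,1] "city" : NP
    [1,3] (S/PP)\NP   <
      [1,2] "saw" : S
      [2,3] "here" : ((S/PP)\NP)\S
  [3,6] PP   >
    [3,4] "map" : PP/S
    [4,6] S   <
      [4,5] "ate" : N
      [5,6] "which" : S\N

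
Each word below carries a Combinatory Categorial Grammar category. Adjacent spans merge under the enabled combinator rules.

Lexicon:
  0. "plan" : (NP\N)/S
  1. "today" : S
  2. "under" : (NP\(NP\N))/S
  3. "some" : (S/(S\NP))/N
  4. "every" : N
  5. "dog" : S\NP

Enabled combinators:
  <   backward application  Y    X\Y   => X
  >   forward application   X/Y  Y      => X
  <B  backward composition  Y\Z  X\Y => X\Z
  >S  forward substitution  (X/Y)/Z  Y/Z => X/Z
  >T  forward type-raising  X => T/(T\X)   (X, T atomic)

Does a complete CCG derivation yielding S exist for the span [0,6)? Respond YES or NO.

NO

(NP\N)/S S (NP\(NP\N))/S (S/(S\NP))/N N S\NP
CKY chart[0,6] = {N/(N\NP), NP, NP/(NP\NP), PP/(PP\NP), S/(S\NP)}; S ∉ chart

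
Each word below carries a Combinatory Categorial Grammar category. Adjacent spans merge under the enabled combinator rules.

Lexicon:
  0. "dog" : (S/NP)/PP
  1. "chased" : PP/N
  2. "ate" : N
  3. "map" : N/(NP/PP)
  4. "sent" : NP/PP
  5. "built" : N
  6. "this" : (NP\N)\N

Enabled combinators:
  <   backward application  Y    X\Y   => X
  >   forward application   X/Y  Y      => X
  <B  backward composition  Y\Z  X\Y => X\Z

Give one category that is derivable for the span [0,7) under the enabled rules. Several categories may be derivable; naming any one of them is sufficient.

[0,7] S   >
  [0,3] S/NP   >
    [0,1] "dog" : (S/NP)/PP
    [1,3] PP   >
      [1,2] "chased" : PP/N
      [2,3] "ate" : N
  [3,7] NP   <
    [3,5] N   >
      [3,4] "map" : N/(NP/PP)
      [4,5] "sent" : NP/PP
    [5,7] NP\N   <
      [5,6] "built" : N
      [6,7] "this" : (NP\N)\N

S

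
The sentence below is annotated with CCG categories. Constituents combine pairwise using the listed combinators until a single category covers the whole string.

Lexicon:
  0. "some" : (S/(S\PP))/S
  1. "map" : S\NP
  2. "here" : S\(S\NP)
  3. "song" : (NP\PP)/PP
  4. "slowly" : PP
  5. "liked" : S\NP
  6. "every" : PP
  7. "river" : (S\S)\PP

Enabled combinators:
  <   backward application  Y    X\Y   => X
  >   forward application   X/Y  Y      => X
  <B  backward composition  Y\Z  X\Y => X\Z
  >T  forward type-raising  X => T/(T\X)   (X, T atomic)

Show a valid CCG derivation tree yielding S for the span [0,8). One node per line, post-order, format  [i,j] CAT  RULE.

[0,8] S   >
  [0,3] S/(S\PP)   >
    [0,1] "some" : (S/(S\PP))/S
    [1,3] S   <
      [1,2] "map" : S\NP
      [2,3] "here" : S\(S\NP)
  [3,8] S\PP   <B
    [3,5] NP\PP   >
      [3,4] "song" : (NP\PP)/PP
      [4,5] "slowly" : PP
    [5,8] S\NP   <B
      [5,6] "liked" : S\NP
      [6,8] S\S   <
        [6,7] "every" : PP
        [7,8] "river" : (S\S)\PP

[0,1] (S/(S\PP))/S  lex  "some"
[1,2] S\NP  lex  "map"
[2,3] S\(S\NP)  lex  "here"
[1,3] S  <  k=2
[0,3] S/(S\PP)  >  k=1
[3,4] (NP\PP)/PP  lex  "song"
[4,5] PP  lex  "slowly"
[3,5] NP\PP  >  k=4
[5,6] S\NP  lex  "liked"
[6,7] PP  lex  "every"
[7,8] (S\S)\PP  lex  "river"
[6,8] S\S  <  k=7
[5,8] S\NP  <B  k=6
[3,8] S\PP  <B  k=5
[0,8] S  >  k=3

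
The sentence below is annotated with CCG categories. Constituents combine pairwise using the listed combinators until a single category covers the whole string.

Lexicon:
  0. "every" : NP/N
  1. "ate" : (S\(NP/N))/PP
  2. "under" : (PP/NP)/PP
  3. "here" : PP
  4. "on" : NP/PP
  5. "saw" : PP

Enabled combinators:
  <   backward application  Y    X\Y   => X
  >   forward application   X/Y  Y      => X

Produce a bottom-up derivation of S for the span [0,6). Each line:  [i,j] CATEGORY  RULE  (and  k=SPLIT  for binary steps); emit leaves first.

[0,6] S   <
  [0,1] "every" : NP/N
  [1,6] S\(NP/N)   >
    [1,2] "ate" : (S\(NP/N))/PP
    [2,6] PP   >
      [2,4] PP/NP   >
        [2,3] "under" : (PP/NP)/PP
        [3,4] "here" : PP
      [4,6] NP   >
        [4,5] "on" : NP/PP
        [5,6] "saw" : PP

[0,1] NP/N  lex  "every"
[1,2] (S\(NP/N))/PP  lex  "ate"
[2,3] (PP/NP)/PP  lex  "under"
[3,4] PP  lex  "here"
[2,4] PP/NP  >  k=3
[4,5] NP/PP  lex  "on"
[5,6] PP  lex  "saw"
[4,6] NP  >  k=5
[2,6] PP  >  k=4
[1,6] S\(NP/N)  >  k=2
[0,6] S  <  k=1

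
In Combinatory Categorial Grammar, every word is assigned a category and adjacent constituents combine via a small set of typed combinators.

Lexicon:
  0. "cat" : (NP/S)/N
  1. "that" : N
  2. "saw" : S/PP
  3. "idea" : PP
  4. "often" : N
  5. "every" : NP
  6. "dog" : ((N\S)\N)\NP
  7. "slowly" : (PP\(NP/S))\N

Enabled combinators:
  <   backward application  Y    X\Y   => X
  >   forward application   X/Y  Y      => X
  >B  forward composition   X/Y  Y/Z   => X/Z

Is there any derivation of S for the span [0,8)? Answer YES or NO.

(NP/S)/N N S/PP PP N NP ((N\S)\N)\NP (PP\(NP/S))\N
CKY chart[0,8] = {PP}; S ∉ chart

NO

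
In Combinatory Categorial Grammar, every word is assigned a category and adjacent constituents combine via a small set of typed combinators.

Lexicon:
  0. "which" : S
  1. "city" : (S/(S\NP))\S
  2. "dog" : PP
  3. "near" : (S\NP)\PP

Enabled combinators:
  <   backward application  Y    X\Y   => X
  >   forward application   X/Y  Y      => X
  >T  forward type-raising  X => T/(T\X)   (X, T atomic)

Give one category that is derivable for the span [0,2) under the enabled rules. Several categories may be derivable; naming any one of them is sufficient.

S/(S\NP)

[0,4] S   >
  [0,2] S/(S\NP)   <
    [0,1] "which" : S
    [1,2] "city" : (S/(S\NP))\S
  [2,4] S\NP   <
    [2,3] "dog" : PP
    [3,4] "near" : (S\NP)\PP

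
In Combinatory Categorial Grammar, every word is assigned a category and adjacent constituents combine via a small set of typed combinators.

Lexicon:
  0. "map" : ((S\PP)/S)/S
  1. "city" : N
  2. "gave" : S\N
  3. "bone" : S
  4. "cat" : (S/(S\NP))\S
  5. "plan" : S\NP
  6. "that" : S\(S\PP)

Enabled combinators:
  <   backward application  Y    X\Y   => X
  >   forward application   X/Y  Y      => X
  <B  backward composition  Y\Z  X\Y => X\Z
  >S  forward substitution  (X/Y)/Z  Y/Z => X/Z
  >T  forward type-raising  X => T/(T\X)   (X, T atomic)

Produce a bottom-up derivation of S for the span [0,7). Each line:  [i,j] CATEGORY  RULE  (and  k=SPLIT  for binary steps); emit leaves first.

[0,1] ((S\PP)/S)/S  lex  "map"
[1,2] N  lex  "city"
[2,3] S\N  lex  "gave"
[1,3] S  <  k=2
[0,3] (S\PP)/S  >  k=1
[3,4] S  lex  "bone"
[4,5] (S/(S\NP))\S  lex  "cat"
[3,5] S/(S\NP)  <  k=4
[5,6] S\NP  lex  "plan"
[3,6] S  >  k=5
[0,6] S\PP  >  k=3
[6,7] S\(S\PP)  lex  "that"
[0,7] S  <  k=6

[0,7] S   <
  [0,6] S\PP   >
    [0,3] (S\PP)/S   >
      [0,1] "map" : ((S\PP)/S)/S
      [1,3] S   <
        [1,2] "city" : N
        [2,3] "gave" : S\N
    [3,6] S   >
      [3,5] S/(S\NP)   <
        [3,4] "bone" : S
        [4,5] "cat" : (S/(S\NP))\S
      [5,6] "plan" : S\NP
  [6,7] "that" : S\(S\PP)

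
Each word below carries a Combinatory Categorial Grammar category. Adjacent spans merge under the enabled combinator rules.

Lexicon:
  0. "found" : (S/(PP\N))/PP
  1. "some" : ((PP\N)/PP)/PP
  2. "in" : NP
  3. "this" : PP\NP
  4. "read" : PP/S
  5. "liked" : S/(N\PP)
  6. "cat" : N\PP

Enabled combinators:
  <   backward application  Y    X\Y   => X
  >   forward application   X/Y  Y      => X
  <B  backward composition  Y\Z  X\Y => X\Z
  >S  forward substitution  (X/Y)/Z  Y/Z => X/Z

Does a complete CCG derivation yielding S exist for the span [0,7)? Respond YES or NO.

YES

[0,7] S   >
  [0,4] S/PP   >S
    [0,1] "found" : (S/(PP\N))/PP
    [1,4] (PP\N)/PP   >
      [1,2] "some" : ((PP\N)/PP)/PP
      [2,4] PP   <
        [2,3] "in" : NP
        [3,4] "this" : PP\NP
  [4,7] PP   >
    [4,5] "read" : PP/S
    [5,7] S   >
      [5,6] "liked" : S/(N\PP)
      [6,7] "cat" : N\PP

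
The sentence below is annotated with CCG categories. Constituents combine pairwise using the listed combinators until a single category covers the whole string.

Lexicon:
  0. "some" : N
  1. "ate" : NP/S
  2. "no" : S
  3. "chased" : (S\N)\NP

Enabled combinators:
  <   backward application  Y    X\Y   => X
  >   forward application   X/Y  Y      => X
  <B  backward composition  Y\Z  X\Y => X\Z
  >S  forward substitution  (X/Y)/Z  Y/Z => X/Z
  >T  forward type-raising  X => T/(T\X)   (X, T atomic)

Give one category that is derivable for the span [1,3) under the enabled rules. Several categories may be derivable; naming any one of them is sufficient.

[0,4] S   <
  [0,1] "some" : N
  [1,4] S\N   <
    [1,3] NP   >
      [1,2] "ate" : NP/S
      [2,3] "no" : S
    [3,4] "chased" : (S\N)\NP

NP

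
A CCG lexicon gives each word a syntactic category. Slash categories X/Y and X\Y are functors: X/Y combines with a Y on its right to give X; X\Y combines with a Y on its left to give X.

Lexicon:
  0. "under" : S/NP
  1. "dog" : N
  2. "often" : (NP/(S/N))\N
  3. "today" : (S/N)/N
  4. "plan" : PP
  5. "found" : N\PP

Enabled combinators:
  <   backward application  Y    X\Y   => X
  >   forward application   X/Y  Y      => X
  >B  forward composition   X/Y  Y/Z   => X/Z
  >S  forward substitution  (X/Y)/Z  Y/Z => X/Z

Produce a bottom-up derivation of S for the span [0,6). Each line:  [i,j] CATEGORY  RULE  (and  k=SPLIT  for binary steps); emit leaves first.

[0,6] S   >
  [0,1] "under" : S/NP
  [1,6] NP   >
    [1,4] NP/N   >B
      [1,3] NP/(S/N)   <
        [1,2] "dog" : N
        [2,3] "often" : (NP/(S/N))\N
      [3,4] "today" : (S/N)/N
    [4,6] N   <
      [4,5] "plan" : PP
      [5,6] "found" : N\PP

[0,1] S/NP  lex  "under"
[1,2] N  lex  "dog"
[2,3] (NP/(S/N))\N  lex  "often"
[1,3] NP/(S/N)  <  k=2
[3,4] (S/N)/N  lex  "today"
[1,4] NP/N  >B  k=3
[4,5] PP  lex  "plan"
[5,6] N\PP  lex  "found"
[4,6] N  <  k=5
[1,6] NP  >  k=4
[0,6] S  >  k=1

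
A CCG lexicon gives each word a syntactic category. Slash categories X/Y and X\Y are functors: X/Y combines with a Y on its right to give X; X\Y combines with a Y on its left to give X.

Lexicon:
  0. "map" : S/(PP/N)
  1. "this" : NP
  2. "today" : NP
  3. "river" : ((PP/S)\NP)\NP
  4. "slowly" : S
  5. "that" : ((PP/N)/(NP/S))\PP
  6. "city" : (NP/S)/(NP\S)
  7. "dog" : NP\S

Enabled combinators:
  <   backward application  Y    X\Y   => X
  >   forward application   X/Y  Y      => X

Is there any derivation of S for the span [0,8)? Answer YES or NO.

YES

[0,8] S   >
  [0,1] "map" : S/(PP/N)
  [1,8] PP/N   >
    [1,6] (PP/N)/(NP/S)   <
      [1,5] PP   >
        [1,4] PP/S   <
          [1,2] "this" : NP
          [2,4] (PP/S)\NP   <
            [2,3] "today" : NP
            [3,4] "river" : ((PP/S)\NP)\NP
        [4,5] "slowly" : S
      [5,6] "that" : ((PP/N)/(NP/S))\PP
    [6,8] NP/S   >
      [6,7] "city" : (NP/S)/(NP\S)
      [7,8] "dog" : NP\S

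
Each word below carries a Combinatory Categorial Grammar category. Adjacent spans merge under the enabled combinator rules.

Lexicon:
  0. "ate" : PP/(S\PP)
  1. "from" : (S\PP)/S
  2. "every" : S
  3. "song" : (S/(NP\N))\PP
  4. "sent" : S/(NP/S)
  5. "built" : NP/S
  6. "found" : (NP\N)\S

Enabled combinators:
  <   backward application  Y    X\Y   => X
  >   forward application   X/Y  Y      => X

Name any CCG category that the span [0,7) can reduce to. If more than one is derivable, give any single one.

[0,7] S   >
  [0,4] S/(NP\N)   <
    [0,3] PP   >
      [0,1] "ate" : PP/(S\PP)
      [1,3] S\PP   >
        [1,2] "from" : (S\PP)/S
        [2,3] "every" : S
    [3,4] "song" : (S/(NP\N))\PP
  [4,7] NP\N   <
    [4,6] S   >
      [4,5] "sent" : S/(NP/S)
      [5,6] "built" : NP/S
    [6,7] "found" : (NP\N)\S

S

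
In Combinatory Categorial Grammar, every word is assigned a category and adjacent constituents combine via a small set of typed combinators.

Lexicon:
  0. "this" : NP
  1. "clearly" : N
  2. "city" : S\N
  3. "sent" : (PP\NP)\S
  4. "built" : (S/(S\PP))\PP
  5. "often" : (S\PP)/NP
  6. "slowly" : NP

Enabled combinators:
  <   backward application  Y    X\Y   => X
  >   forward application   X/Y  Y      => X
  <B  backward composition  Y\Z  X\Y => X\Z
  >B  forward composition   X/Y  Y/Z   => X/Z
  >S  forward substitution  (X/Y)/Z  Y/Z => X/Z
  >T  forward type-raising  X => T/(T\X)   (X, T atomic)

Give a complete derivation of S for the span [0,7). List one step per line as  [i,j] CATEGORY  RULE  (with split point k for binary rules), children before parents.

[0,7] S   >
  [0,5] S/(S\PP)   <
    [0,4] PP   <
      [0,1] "this" : NP
      [1,4] PP\NP   <
        [1,3] S   >
          [1,2] S/(S\N)   >T
            [1,2] "clearly" : N
          [2,3] "city" : S\N
        [3,4] "sent" : (PP\NP)\S
    [4,5] "built" : (S/(S\PP))\PP
  [5,7] S\PP   >
    [5,6] "often" : (S\PP)/NP
    [6,7] "slowly" : NP

[0,1] NP  lex  "this"
[1,2] N  lex  "clearly"
[1,2] S/(S\N)  >T
[2,3] S\N  lex  "city"
[1,3] S  >  k=2
[3,4] (PP\NP)\S  lex  "sent"
[1,4] PP\NP  <  k=3
[0,4] PP  <  k=1
[4,5] (S/(S\PP))\PP  lex  "built"
[0,5] S/(S\PP)  <  k=4
[5,6] (S\PP)/NP  lex  "often"
[6,7] NP  lex  "slowly"
[5,7] S\PP  >  k=6
[0,7] S  >  k=5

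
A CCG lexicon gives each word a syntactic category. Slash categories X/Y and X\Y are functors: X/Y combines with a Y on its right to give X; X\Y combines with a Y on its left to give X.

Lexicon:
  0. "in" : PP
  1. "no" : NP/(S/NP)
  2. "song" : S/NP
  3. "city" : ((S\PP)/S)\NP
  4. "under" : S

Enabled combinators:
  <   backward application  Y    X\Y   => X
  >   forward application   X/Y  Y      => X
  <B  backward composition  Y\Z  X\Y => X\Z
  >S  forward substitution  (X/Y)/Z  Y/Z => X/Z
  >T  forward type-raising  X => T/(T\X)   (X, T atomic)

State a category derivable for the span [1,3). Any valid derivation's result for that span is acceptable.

[0,5] S   >
  [0,1] S/(S\PP)   >T
    [0,1] "in" : PP
  [1,5] S\PP   >
    [1,4] (S\PP)/S   <
      [1,3] NP   >
        [1,2] "no" : NP/(S/NP)
        [2,3] "song" : S/NP
      [3,4] "city" : ((S\PP)/S)\NP
    [4,5] "under" : S

NP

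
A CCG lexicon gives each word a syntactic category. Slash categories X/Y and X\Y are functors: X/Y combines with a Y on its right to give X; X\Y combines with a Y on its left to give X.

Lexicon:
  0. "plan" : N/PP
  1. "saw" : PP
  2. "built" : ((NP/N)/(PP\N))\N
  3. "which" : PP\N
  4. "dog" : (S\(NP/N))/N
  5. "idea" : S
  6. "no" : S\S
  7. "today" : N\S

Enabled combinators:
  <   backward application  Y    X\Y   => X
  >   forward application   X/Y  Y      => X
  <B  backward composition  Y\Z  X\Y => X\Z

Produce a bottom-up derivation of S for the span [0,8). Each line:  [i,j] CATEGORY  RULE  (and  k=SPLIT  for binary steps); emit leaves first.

[0,8] S   <
  [0,4] NP/N   >
    [0,3] (NP/N)/(PP\N)   <
      [0,2] N   >
        [0,1] "plan" : N/PP
        [1,2] "saw" : PP
      [2,3] "built" : ((NP/N)/(PP\N))\N
    [3,4] "which" : PP\N
  [4,8] S\(NP/N)   >
    [4,5] "dog" : (S\(NP/N))/N
    [5,8] N   <
      [5,6] "idea" : S
      [6,8] N\S   <B
        [6,7] "no" : S\S
        [7,8] "today" : N\S

[0,1] N/PP  lex  "plan"
[1,2] PP  lex  "saw"
[0,2] N  >  k=1
[2,3] ((NP/N)/(PP\N))\N  lex  "built"
[0,3] (NP/N)/(PP\N)  <  k=2
[3,4] PP\N  lex  "which"
[0,4] NP/N  >  k=3
[4,5] (S\(NP/N))/N  lex  "dog"
[5,6] S  lex  "idea"
[6,7] S\S  lex  "no"
[7,8] N\S  lex  "today"
[6,8] N\S  <B  k=7
[5,8] N  <  k=6
[4,8] S\(NP/N)  >  k=5
[0,8] S  <  k=4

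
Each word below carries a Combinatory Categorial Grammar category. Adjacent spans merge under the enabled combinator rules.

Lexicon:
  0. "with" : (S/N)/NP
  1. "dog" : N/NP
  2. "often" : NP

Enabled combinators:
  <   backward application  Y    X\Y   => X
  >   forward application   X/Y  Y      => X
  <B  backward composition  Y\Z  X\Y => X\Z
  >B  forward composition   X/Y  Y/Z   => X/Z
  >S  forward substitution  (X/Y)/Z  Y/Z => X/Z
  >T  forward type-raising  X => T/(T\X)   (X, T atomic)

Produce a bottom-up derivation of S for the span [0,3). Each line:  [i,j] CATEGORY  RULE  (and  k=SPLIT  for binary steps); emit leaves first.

[0,1] (S/N)/NP  lex  "with"
[1,2] N/NP  lex  "dog"
[0,2] S/NP  >S  k=1
[2,3] NP  lex  "often"
[0,3] S  >  k=2

[0,3] S   >
  [0,2] S/NP   >S
    [0,1] "with" : (S/N)/NP
    [1,2] "dog" : N/NP
  [2,3] "often" : NP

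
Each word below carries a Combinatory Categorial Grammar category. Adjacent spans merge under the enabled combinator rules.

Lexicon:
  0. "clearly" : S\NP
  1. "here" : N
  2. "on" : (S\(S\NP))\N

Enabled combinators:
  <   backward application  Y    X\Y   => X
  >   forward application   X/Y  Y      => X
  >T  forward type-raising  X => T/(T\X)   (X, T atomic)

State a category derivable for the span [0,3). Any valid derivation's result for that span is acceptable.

[0,3] S   <
  [0,1] "clearly" : S\NP
  [1,3] S\(S\NP)   <
    [1,2] "here" : N
    [2,3] "on" : (S\(S\NP))\N

S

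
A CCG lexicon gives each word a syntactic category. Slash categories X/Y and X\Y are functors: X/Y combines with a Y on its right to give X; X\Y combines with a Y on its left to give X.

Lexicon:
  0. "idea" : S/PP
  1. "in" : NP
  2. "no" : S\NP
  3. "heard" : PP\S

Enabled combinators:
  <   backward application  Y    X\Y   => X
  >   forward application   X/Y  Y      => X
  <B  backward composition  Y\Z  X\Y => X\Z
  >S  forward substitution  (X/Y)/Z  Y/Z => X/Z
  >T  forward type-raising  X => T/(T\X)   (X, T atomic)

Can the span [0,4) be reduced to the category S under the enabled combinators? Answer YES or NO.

YES

[0,4] S   >
  [0,1] "idea" : S/PP
  [1,4] PP   <
    [1,3] S   <
      [1,2] "in" : NP
      [2,3] "no" : S\NP
    [3,4] "heard" : PP\S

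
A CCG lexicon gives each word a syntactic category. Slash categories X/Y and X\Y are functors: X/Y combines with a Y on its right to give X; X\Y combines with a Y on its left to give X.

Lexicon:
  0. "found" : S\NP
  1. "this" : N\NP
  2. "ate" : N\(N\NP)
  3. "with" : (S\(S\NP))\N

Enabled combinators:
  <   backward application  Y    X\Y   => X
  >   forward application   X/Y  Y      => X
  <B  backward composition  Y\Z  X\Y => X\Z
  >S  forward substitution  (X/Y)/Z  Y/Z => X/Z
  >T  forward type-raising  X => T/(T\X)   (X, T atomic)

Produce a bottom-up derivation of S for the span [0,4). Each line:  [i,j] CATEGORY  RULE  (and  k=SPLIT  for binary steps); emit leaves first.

[0,4] S   <
  [0,1] "found" : S\NP
  [1,4] S\(S\NP)   <
    [1,3] N   <
      [1,2] "this" : N\NP
      [2,3] "ate" : N\(N\NP)
    [3,4] "with" : (S\(S\NP))\N

[0,1] S\NP  lex  "found"
[1,2] N\NP  lex  "this"
[2,3] N\(N\NP)  lex  "ate"
[1,3] N  <  k=2
[3,4] (S\(S\NP))\N  lex  "with"
[1,4] S\(S\NP)  <  k=3
[0,4] S  <  k=1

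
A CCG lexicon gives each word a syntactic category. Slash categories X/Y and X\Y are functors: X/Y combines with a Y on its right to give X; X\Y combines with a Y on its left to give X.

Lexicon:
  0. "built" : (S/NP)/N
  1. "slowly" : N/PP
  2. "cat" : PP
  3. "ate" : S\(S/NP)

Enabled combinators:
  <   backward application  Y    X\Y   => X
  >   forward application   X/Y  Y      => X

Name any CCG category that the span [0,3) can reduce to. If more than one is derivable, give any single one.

[0,4] S   <
  [0,3] S/NP   >
    [0,1] "built" : (S/NP)/N
    [1,3] N   >
      [1,2] "slowly" : N/PP
      [2,3] "cat" : PP
  [3,4] "ate" : S\(S/NP)

S/NP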